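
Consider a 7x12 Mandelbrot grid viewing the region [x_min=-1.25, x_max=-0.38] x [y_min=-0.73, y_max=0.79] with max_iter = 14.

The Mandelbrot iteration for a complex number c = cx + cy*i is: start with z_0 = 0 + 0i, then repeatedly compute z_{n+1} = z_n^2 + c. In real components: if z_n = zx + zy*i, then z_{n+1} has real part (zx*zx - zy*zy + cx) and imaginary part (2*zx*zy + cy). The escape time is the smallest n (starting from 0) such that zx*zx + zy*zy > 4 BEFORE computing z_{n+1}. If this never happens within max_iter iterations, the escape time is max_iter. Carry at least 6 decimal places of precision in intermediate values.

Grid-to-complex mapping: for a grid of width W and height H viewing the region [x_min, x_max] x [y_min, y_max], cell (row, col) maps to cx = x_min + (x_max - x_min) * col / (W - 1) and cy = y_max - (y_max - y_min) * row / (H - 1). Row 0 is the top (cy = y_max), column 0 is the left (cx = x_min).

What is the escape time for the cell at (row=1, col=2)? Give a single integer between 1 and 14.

z_0 = 0 + 0i, c = -0.9600 + 0.6518i
Iter 1: z = -0.9600 + 0.6518i, |z|^2 = 1.3465
Iter 2: z = -0.4633 + -0.5997i, |z|^2 = 0.5742
Iter 3: z = -1.1050 + 1.2074i, |z|^2 = 2.6789
Iter 4: z = -1.1969 + -2.0166i, |z|^2 = 5.4992
Escaped at iteration 4

Answer: 4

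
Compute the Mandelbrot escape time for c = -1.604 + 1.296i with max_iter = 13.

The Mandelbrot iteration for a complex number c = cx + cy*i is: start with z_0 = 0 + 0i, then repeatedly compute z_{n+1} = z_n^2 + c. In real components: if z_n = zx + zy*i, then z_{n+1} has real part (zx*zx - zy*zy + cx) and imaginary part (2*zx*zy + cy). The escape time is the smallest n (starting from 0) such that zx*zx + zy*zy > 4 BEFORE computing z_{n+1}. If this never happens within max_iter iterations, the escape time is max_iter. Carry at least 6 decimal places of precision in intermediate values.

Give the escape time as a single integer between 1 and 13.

z_0 = 0 + 0i, c = -1.6040 + 1.2960i
Iter 1: z = -1.6040 + 1.2960i, |z|^2 = 4.2524
Escaped at iteration 1

Answer: 1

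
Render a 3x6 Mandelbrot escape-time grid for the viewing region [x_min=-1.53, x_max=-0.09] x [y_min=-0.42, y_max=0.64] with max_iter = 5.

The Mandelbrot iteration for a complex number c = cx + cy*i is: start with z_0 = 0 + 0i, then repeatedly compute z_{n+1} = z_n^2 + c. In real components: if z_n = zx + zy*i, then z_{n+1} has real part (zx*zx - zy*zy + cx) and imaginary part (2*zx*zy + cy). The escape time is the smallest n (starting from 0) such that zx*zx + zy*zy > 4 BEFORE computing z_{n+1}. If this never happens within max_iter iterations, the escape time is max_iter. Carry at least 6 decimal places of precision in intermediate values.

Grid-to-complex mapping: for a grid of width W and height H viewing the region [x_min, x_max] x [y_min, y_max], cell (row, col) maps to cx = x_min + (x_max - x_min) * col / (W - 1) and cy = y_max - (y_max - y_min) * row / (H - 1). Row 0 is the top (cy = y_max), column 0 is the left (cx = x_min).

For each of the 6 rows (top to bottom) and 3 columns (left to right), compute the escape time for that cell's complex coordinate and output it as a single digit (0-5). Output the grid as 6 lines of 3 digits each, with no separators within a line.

Answer: 355
355
555
555
555
455

Derivation:
(row=0, col=0): c = -1.5300 + 0.6400i → escape time 3
(row=0, col=1): c = -0.8100 + 0.6400i → escape time 5
(row=0, col=2): c = -0.0900 + 0.6400i → escape time 5
(row=1, col=0): c = -1.5300 + 0.4280i → escape time 3
(row=1, col=1): c = -0.8100 + 0.4280i → escape time 5
(row=1, col=2): c = -0.0900 + 0.4280i → escape time 5
(row=2, col=0): c = -1.5300 + 0.2160i → escape time 5
(row=2, col=1): c = -0.8100 + 0.2160i → escape time 5
(row=2, col=2): c = -0.0900 + 0.2160i → escape time 5
(row=3, col=0): c = -1.5300 + 0.0040i → escape time 5
(row=3, col=1): c = -0.8100 + 0.0040i → escape time 5
(row=3, col=2): c = -0.0900 + 0.0040i → escape time 5
(row=4, col=0): c = -1.5300 + -0.2080i → escape time 5
(row=4, col=1): c = -0.8100 + -0.2080i → escape time 5
(row=4, col=2): c = -0.0900 + -0.2080i → escape time 5
(row=5, col=0): c = -1.5300 + -0.4200i → escape time 4
(row=5, col=1): c = -0.8100 + -0.4200i → escape time 5
(row=5, col=2): c = -0.0900 + -0.4200i → escape time 5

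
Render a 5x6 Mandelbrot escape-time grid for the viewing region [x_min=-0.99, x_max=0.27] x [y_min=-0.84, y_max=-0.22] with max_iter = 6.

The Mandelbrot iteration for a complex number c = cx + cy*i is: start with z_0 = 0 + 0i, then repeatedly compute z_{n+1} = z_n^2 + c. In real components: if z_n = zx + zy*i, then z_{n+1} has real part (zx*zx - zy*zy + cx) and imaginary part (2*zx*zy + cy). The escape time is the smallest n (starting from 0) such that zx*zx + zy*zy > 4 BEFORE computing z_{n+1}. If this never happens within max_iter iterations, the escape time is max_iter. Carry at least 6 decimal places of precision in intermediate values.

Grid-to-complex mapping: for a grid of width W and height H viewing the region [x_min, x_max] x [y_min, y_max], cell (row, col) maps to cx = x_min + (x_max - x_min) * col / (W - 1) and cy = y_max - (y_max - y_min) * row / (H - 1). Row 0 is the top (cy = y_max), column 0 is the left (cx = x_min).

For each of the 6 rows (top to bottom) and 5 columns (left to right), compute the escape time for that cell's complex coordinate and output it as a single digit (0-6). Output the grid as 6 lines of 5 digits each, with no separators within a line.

(row=0, col=0): c = -0.9900 + -0.2200i → escape time 6
(row=0, col=1): c = -0.6750 + -0.2200i → escape time 6
(row=0, col=2): c = -0.3600 + -0.2200i → escape time 6
(row=0, col=3): c = -0.0450 + -0.2200i → escape time 6
(row=0, col=4): c = 0.2700 + -0.2200i → escape time 6
(row=1, col=0): c = -0.9900 + -0.3440i → escape time 6
(row=1, col=1): c = -0.6750 + -0.3440i → escape time 6
(row=1, col=2): c = -0.3600 + -0.3440i → escape time 6
(row=1, col=3): c = -0.0450 + -0.3440i → escape time 6
(row=1, col=4): c = 0.2700 + -0.3440i → escape time 6
(row=2, col=0): c = -0.9900 + -0.4680i → escape time 5
(row=2, col=1): c = -0.6750 + -0.4680i → escape time 6
(row=2, col=2): c = -0.3600 + -0.4680i → escape time 6
(row=2, col=3): c = -0.0450 + -0.4680i → escape time 6
(row=2, col=4): c = 0.2700 + -0.4680i → escape time 6
(row=3, col=0): c = -0.9900 + -0.5920i → escape time 5
(row=3, col=1): c = -0.6750 + -0.5920i → escape time 6
(row=3, col=2): c = -0.3600 + -0.5920i → escape time 6
(row=3, col=3): c = -0.0450 + -0.5920i → escape time 6
(row=3, col=4): c = 0.2700 + -0.5920i → escape time 6
(row=4, col=0): c = -0.9900 + -0.7160i → escape time 4
(row=4, col=1): c = -0.6750 + -0.7160i → escape time 5
(row=4, col=2): c = -0.3600 + -0.7160i → escape time 6
(row=4, col=3): c = -0.0450 + -0.7160i → escape time 6
(row=4, col=4): c = 0.2700 + -0.7160i → escape time 6
(row=5, col=0): c = -0.9900 + -0.8400i → escape time 3
(row=5, col=1): c = -0.6750 + -0.8400i → escape time 4
(row=5, col=2): c = -0.3600 + -0.8400i → escape time 6
(row=5, col=3): c = -0.0450 + -0.8400i → escape time 6
(row=5, col=4): c = 0.2700 + -0.8400i → escape time 4

Answer: 66666
66666
56666
56666
45666
34664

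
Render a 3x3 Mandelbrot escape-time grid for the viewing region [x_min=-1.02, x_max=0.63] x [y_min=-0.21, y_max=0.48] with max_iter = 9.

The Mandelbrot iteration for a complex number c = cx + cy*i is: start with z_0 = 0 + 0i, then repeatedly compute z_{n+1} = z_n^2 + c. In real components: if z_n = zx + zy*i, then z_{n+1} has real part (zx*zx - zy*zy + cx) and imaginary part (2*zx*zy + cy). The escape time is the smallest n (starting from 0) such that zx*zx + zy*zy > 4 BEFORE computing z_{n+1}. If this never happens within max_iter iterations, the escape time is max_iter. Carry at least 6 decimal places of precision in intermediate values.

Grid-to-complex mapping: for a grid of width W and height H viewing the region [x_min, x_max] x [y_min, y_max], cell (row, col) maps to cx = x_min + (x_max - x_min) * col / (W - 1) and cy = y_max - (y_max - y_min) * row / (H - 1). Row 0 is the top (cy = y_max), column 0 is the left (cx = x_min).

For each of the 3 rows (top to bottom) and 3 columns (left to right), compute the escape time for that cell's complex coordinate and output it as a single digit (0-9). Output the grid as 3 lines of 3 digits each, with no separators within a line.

(row=0, col=0): c = -1.0200 + 0.4800i → escape time 5
(row=0, col=1): c = -0.1950 + 0.4800i → escape time 9
(row=0, col=2): c = 0.6300 + 0.4800i → escape time 3
(row=1, col=0): c = -1.0200 + 0.1350i → escape time 9
(row=1, col=1): c = -0.1950 + 0.1350i → escape time 9
(row=1, col=2): c = 0.6300 + 0.1350i → escape time 4
(row=2, col=0): c = -1.0200 + -0.2100i → escape time 9
(row=2, col=1): c = -0.1950 + -0.2100i → escape time 9
(row=2, col=2): c = 0.6300 + -0.2100i → escape time 4

Answer: 593
994
994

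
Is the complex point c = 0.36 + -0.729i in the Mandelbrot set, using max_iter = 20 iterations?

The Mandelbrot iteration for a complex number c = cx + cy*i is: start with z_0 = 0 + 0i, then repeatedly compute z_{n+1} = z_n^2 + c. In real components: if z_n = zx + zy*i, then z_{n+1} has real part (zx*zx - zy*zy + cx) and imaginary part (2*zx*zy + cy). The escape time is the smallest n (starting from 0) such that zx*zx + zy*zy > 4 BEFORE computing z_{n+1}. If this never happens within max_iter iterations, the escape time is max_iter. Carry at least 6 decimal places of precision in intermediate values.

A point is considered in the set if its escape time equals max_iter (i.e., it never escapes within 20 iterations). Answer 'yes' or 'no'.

Answer: no

Derivation:
z_0 = 0 + 0i, c = 0.3600 + -0.7290i
Iter 1: z = 0.3600 + -0.7290i, |z|^2 = 0.6610
Iter 2: z = -0.0418 + -1.2539i, |z|^2 = 1.5740
Iter 3: z = -1.2105 + -0.6241i, |z|^2 = 1.8547
Iter 4: z = 1.4358 + 0.7818i, |z|^2 = 2.6727
Iter 5: z = 1.8101 + 1.5161i, |z|^2 = 5.5750
Escaped at iteration 5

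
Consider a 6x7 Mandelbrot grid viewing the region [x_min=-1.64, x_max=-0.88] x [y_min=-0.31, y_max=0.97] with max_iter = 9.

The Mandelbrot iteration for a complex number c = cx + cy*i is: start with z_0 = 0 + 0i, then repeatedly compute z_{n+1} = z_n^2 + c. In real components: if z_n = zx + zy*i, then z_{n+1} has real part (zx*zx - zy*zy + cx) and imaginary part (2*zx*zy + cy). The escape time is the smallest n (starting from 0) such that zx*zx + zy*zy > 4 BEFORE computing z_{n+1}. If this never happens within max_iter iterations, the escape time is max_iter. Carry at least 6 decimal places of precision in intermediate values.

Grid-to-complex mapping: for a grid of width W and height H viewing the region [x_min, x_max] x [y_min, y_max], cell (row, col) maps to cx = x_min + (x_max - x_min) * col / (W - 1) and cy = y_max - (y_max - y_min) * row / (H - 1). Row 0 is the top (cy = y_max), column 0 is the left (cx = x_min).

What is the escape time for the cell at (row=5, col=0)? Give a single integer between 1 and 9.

Answer: 6

Derivation:
z_0 = 0 + 0i, c = -1.6400 + -0.0967i
Iter 1: z = -1.6400 + -0.0967i, |z|^2 = 2.6989
Iter 2: z = 1.0403 + 0.2204i, |z|^2 = 1.1307
Iter 3: z = -0.6064 + 0.3619i, |z|^2 = 0.4987
Iter 4: z = -1.4032 + -0.5356i, |z|^2 = 2.2558
Iter 5: z = 0.0421 + 1.4064i, |z|^2 = 1.9797
Iter 6: z = -3.6161 + 0.0217i, |z|^2 = 13.0768
Escaped at iteration 6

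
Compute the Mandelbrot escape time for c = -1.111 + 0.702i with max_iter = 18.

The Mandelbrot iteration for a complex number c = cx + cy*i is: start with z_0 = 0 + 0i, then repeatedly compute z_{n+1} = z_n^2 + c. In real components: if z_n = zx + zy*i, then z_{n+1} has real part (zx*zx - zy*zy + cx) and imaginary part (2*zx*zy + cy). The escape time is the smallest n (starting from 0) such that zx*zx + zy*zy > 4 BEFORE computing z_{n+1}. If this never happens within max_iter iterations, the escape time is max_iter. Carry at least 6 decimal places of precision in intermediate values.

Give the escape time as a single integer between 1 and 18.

z_0 = 0 + 0i, c = -1.1110 + 0.7020i
Iter 1: z = -1.1110 + 0.7020i, |z|^2 = 1.7271
Iter 2: z = -0.3695 + -0.8578i, |z|^2 = 0.8724
Iter 3: z = -1.7104 + 1.3359i, |z|^2 = 4.7101
Escaped at iteration 3

Answer: 3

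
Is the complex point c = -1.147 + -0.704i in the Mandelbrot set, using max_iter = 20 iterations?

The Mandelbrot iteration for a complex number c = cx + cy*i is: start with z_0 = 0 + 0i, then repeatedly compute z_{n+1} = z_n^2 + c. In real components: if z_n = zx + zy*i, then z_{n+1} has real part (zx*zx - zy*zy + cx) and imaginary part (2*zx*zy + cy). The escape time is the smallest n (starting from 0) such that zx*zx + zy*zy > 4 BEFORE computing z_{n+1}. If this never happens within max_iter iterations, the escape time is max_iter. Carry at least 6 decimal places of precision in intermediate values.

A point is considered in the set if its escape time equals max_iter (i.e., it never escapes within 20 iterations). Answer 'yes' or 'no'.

Answer: no

Derivation:
z_0 = 0 + 0i, c = -1.1470 + -0.7040i
Iter 1: z = -1.1470 + -0.7040i, |z|^2 = 1.8112
Iter 2: z = -0.3270 + 0.9110i, |z|^2 = 0.9368
Iter 3: z = -1.8699 + -1.2998i, |z|^2 = 5.1861
Escaped at iteration 3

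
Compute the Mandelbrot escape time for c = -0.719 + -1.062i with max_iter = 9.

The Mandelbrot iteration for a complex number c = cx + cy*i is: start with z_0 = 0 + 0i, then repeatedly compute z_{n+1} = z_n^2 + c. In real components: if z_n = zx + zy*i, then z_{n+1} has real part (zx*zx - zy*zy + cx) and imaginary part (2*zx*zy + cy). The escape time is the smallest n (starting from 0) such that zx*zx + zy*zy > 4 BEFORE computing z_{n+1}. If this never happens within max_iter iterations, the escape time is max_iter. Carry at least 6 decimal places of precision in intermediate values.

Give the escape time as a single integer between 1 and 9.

Answer: 3

Derivation:
z_0 = 0 + 0i, c = -0.7190 + -1.0620i
Iter 1: z = -0.7190 + -1.0620i, |z|^2 = 1.6448
Iter 2: z = -1.3299 + 0.4652i, |z|^2 = 1.9850
Iter 3: z = 0.8332 + -2.2992i, |z|^2 = 5.9806
Escaped at iteration 3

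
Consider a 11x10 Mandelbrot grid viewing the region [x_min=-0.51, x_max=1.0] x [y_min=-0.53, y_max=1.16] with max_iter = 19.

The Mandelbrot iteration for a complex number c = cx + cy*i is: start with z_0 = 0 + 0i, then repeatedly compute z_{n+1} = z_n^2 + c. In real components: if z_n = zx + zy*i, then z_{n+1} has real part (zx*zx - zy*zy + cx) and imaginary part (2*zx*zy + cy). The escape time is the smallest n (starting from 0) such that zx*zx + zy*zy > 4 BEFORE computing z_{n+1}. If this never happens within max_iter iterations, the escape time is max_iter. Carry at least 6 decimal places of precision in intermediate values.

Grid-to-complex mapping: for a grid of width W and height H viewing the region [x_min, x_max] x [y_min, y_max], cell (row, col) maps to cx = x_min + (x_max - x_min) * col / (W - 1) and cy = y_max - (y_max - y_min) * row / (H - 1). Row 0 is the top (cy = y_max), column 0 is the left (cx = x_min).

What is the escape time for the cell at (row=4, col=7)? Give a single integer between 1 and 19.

Answer: 4

Derivation:
z_0 = 0 + 0i, c = 0.5470 + 0.4089i
Iter 1: z = 0.5470 + 0.4089i, |z|^2 = 0.4664
Iter 2: z = 0.6790 + 0.8562i, |z|^2 = 1.1942
Iter 3: z = 0.2750 + 1.5717i, |z|^2 = 2.5457
Iter 4: z = -1.8475 + 1.2732i, |z|^2 = 5.0343
Escaped at iteration 4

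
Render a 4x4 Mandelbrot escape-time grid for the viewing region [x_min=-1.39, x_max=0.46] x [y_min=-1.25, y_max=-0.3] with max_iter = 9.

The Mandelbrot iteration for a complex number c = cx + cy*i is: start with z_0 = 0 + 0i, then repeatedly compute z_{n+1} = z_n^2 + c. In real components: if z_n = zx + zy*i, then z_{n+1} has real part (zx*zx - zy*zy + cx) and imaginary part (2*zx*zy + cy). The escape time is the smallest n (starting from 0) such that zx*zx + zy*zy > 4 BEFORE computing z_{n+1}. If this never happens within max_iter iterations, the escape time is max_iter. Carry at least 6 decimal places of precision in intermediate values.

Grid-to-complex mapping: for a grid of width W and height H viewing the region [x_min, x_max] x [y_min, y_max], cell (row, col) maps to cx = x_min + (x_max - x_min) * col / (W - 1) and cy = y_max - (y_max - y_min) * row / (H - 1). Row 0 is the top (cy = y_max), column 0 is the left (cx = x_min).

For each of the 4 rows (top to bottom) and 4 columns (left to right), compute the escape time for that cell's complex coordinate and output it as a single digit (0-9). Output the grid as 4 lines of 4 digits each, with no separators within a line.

Answer: 5997
3595
3393
2332

Derivation:
(row=0, col=0): c = -1.3900 + -0.3000i → escape time 5
(row=0, col=1): c = -0.7733 + -0.3000i → escape time 9
(row=0, col=2): c = -0.1567 + -0.3000i → escape time 9
(row=0, col=3): c = 0.4600 + -0.3000i → escape time 7
(row=1, col=0): c = -1.3900 + -0.6167i → escape time 3
(row=1, col=1): c = -0.7733 + -0.6167i → escape time 5
(row=1, col=2): c = -0.1567 + -0.6167i → escape time 9
(row=1, col=3): c = 0.4600 + -0.6167i → escape time 5
(row=2, col=0): c = -1.3900 + -0.9333i → escape time 3
(row=2, col=1): c = -0.7733 + -0.9333i → escape time 3
(row=2, col=2): c = -0.1567 + -0.9333i → escape time 9
(row=2, col=3): c = 0.4600 + -0.9333i → escape time 3
(row=3, col=0): c = -1.3900 + -1.2500i → escape time 2
(row=3, col=1): c = -0.7733 + -1.2500i → escape time 3
(row=3, col=2): c = -0.1567 + -1.2500i → escape time 3
(row=3, col=3): c = 0.4600 + -1.2500i → escape time 2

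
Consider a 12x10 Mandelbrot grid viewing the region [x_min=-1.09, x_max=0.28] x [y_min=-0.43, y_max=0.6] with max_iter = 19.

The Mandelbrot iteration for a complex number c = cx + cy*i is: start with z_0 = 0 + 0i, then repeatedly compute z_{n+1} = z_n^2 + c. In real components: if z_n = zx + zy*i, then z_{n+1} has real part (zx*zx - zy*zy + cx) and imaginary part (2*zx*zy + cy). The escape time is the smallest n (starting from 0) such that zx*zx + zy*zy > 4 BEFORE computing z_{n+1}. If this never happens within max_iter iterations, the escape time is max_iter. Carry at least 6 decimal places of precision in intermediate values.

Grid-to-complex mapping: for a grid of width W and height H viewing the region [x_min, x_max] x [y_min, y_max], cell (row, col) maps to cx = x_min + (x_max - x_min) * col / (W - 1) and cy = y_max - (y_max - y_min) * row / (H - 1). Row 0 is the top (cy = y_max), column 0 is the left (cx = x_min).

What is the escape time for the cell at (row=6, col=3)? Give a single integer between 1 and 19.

Answer: 19

Derivation:
z_0 = 0 + 0i, c = -0.7164 + -0.0867i
Iter 1: z = -0.7164 + -0.0867i, |z|^2 = 0.5207
Iter 2: z = -0.2107 + 0.0375i, |z|^2 = 0.0458
Iter 3: z = -0.6734 + -0.1025i, |z|^2 = 0.4639
Iter 4: z = -0.2734 + 0.0513i, |z|^2 = 0.0774
Iter 5: z = -0.6442 + -0.1147i, |z|^2 = 0.4282
Iter 6: z = -0.3145 + 0.0612i, |z|^2 = 0.1026
Iter 7: z = -0.6212 + -0.1251i, |z|^2 = 0.4016
Iter 8: z = -0.3461 + 0.0688i, |z|^2 = 0.1245
Iter 9: z = -0.6013 + -0.1343i, |z|^2 = 0.3796
Iter 10: z = -0.3728 + 0.0748i, |z|^2 = 0.1446
Iter 11: z = -0.5829 + -0.1425i, |z|^2 = 0.3601
Iter 12: z = -0.3968 + 0.0794i, |z|^2 = 0.1638
Iter 13: z = -0.5652 + -0.1497i, |z|^2 = 0.3419
Iter 14: z = -0.4193 + 0.0826i, |z|^2 = 0.1827
Iter 15: z = -0.5473 + -0.1559i, |z|^2 = 0.3239
Iter 16: z = -0.4411 + 0.0840i, |z|^2 = 0.2016
Iter 17: z = -0.5289 + -0.1608i, |z|^2 = 0.3055
Iter 18: z = -0.4625 + 0.0834i, |z|^2 = 0.2209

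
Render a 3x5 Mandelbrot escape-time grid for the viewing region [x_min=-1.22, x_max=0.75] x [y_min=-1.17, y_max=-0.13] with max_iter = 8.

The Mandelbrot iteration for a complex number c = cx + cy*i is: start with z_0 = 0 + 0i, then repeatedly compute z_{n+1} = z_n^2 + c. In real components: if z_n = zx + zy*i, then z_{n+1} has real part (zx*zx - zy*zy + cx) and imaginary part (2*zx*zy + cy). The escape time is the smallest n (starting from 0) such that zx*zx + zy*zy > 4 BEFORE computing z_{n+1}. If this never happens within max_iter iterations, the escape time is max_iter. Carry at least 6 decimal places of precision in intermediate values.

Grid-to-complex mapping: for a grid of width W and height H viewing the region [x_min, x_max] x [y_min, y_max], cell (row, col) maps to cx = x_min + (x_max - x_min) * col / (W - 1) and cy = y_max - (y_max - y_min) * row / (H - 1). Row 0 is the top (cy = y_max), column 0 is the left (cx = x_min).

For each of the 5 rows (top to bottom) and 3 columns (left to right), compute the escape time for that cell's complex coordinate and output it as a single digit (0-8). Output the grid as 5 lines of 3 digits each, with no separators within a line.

(row=0, col=0): c = -1.2200 + -0.1300i → escape time 8
(row=0, col=1): c = -0.2350 + -0.1300i → escape time 8
(row=0, col=2): c = 0.7500 + -0.1300i → escape time 3
(row=1, col=0): c = -1.2200 + -0.3900i → escape time 8
(row=1, col=1): c = -0.2350 + -0.3900i → escape time 8
(row=1, col=2): c = 0.7500 + -0.3900i → escape time 3
(row=2, col=0): c = -1.2200 + -0.6500i → escape time 3
(row=2, col=1): c = -0.2350 + -0.6500i → escape time 8
(row=2, col=2): c = 0.7500 + -0.6500i → escape time 3
(row=3, col=0): c = -1.2200 + -0.9100i → escape time 3
(row=3, col=1): c = -0.2350 + -0.9100i → escape time 8
(row=3, col=2): c = 0.7500 + -0.9100i → escape time 2
(row=4, col=0): c = -1.2200 + -1.1700i → escape time 2
(row=4, col=1): c = -0.2350 + -1.1700i → escape time 4
(row=4, col=2): c = 0.7500 + -1.1700i → escape time 2

Answer: 883
883
383
382
242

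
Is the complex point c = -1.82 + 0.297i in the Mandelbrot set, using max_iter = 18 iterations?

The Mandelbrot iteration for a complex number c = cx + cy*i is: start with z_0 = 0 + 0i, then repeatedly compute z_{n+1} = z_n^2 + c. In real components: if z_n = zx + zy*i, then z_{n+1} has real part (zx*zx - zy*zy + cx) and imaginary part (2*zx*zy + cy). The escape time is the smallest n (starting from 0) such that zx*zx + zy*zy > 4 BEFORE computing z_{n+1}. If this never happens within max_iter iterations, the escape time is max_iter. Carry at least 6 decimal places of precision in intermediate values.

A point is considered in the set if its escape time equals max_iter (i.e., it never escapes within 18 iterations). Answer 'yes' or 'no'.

Answer: no

Derivation:
z_0 = 0 + 0i, c = -1.8200 + 0.2970i
Iter 1: z = -1.8200 + 0.2970i, |z|^2 = 3.4006
Iter 2: z = 1.4042 + -0.7841i, |z|^2 = 2.5865
Iter 3: z = -0.4630 + -1.9050i, |z|^2 = 3.8434
Iter 4: z = -5.2346 + 2.0611i, |z|^2 = 31.6495
Escaped at iteration 4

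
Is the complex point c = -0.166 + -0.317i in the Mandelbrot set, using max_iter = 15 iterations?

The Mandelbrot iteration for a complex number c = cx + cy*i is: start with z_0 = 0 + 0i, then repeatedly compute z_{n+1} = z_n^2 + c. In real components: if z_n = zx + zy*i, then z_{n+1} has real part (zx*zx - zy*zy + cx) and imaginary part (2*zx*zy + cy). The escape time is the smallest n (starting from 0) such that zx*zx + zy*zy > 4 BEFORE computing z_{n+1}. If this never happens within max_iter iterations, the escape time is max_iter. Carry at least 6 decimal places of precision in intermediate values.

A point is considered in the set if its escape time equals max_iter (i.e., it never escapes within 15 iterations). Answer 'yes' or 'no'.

Answer: yes

Derivation:
z_0 = 0 + 0i, c = -0.1660 + -0.3170i
Iter 1: z = -0.1660 + -0.3170i, |z|^2 = 0.1280
Iter 2: z = -0.2389 + -0.2118i, |z|^2 = 0.1019
Iter 3: z = -0.1538 + -0.2158i, |z|^2 = 0.0702
Iter 4: z = -0.1889 + -0.2506i, |z|^2 = 0.0985
Iter 5: z = -0.1931 + -0.2223i, |z|^2 = 0.0867
Iter 6: z = -0.1781 + -0.2311i, |z|^2 = 0.0852
Iter 7: z = -0.1877 + -0.2347i, |z|^2 = 0.0903
Iter 8: z = -0.1858 + -0.2289i, |z|^2 = 0.0869
Iter 9: z = -0.1839 + -0.2319i, |z|^2 = 0.0876
Iter 10: z = -0.1860 + -0.2317i, |z|^2 = 0.0883
Iter 11: z = -0.1851 + -0.2308i, |z|^2 = 0.0875
Iter 12: z = -0.1850 + -0.2316i, |z|^2 = 0.0878
Iter 13: z = -0.1854 + -0.2313i, |z|^2 = 0.0879
Iter 14: z = -0.1851 + -0.2312i, |z|^2 = 0.0877
Did not escape in 15 iterations → in set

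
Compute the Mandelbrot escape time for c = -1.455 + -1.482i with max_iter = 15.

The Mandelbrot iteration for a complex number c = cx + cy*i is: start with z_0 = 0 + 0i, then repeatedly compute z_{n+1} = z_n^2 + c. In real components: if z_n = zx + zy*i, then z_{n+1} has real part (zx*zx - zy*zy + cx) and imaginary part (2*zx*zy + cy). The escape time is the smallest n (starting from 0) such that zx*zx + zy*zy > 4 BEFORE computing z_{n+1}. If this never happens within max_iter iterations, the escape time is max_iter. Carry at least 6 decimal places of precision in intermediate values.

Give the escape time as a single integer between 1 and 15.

z_0 = 0 + 0i, c = -1.4550 + -1.4820i
Iter 1: z = -1.4550 + -1.4820i, |z|^2 = 4.3133
Escaped at iteration 1

Answer: 1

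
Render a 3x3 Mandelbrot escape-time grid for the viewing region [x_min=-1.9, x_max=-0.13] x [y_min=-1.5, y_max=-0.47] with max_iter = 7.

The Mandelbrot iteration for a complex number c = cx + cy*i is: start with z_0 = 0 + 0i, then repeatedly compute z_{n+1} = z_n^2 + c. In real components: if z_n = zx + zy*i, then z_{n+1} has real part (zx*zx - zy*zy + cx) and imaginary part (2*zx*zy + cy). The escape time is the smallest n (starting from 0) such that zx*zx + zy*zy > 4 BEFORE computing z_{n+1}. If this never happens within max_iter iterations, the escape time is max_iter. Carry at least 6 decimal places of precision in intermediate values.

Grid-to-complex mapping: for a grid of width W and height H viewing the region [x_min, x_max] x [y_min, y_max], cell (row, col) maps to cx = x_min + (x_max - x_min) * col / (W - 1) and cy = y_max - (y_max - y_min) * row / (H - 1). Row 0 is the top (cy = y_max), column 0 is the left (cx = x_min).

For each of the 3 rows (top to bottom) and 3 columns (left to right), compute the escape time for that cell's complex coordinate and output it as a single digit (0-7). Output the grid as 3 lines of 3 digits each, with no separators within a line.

(row=0, col=0): c = -1.9000 + -0.4700i → escape time 3
(row=0, col=1): c = -1.0150 + -0.4700i → escape time 5
(row=0, col=2): c = -0.1300 + -0.4700i → escape time 7
(row=1, col=0): c = -1.9000 + -0.9850i → escape time 1
(row=1, col=1): c = -1.0150 + -0.9850i → escape time 3
(row=1, col=2): c = -0.1300 + -0.9850i → escape time 7
(row=2, col=0): c = -1.9000 + -1.5000i → escape time 1
(row=2, col=1): c = -1.0150 + -1.5000i → escape time 2
(row=2, col=2): c = -0.1300 + -1.5000i → escape time 2

Answer: 357
137
122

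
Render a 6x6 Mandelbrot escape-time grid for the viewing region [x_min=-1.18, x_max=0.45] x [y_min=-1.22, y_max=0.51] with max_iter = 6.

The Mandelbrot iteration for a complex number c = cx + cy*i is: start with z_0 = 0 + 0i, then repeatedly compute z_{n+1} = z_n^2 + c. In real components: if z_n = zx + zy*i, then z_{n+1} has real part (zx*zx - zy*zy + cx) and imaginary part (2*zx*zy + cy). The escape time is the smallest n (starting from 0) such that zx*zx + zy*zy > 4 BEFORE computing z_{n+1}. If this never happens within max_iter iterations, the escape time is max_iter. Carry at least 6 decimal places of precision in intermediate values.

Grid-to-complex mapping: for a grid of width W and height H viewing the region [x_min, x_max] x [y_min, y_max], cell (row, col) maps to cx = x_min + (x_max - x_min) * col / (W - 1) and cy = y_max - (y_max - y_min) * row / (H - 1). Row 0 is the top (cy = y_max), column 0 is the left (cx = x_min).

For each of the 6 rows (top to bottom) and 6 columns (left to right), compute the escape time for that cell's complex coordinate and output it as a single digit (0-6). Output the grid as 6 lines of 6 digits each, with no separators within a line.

(row=0, col=0): c = -1.1800 + 0.5100i → escape time 5
(row=0, col=1): c = -0.8540 + 0.5100i → escape time 6
(row=0, col=2): c = -0.5280 + 0.5100i → escape time 6
(row=0, col=3): c = -0.2020 + 0.5100i → escape time 6
(row=0, col=4): c = 0.1240 + 0.5100i → escape time 6
(row=0, col=5): c = 0.4500 + 0.5100i → escape time 6
(row=1, col=0): c = -1.1800 + 0.1640i → escape time 6
(row=1, col=1): c = -0.8540 + 0.1640i → escape time 6
(row=1, col=2): c = -0.5280 + 0.1640i → escape time 6
(row=1, col=3): c = -0.2020 + 0.1640i → escape time 6
(row=1, col=4): c = 0.1240 + 0.1640i → escape time 6
(row=1, col=5): c = 0.4500 + 0.1640i → escape time 6
(row=2, col=0): c = -1.1800 + -0.1820i → escape time 6
(row=2, col=1): c = -0.8540 + -0.1820i → escape time 6
(row=2, col=2): c = -0.5280 + -0.1820i → escape time 6
(row=2, col=3): c = -0.2020 + -0.1820i → escape time 6
(row=2, col=4): c = 0.1240 + -0.1820i → escape time 6
(row=2, col=5): c = 0.4500 + -0.1820i → escape time 6
(row=3, col=0): c = -1.1800 + -0.5280i → escape time 4
(row=3, col=1): c = -0.8540 + -0.5280i → escape time 5
(row=3, col=2): c = -0.5280 + -0.5280i → escape time 6
(row=3, col=3): c = -0.2020 + -0.5280i → escape time 6
(row=3, col=4): c = 0.1240 + -0.5280i → escape time 6
(row=3, col=5): c = 0.4500 + -0.5280i → escape time 6
(row=4, col=0): c = -1.1800 + -0.8740i → escape time 3
(row=4, col=1): c = -0.8540 + -0.8740i → escape time 3
(row=4, col=2): c = -0.5280 + -0.8740i → escape time 4
(row=4, col=3): c = -0.2020 + -0.8740i → escape time 6
(row=4, col=4): c = 0.1240 + -0.8740i → escape time 5
(row=4, col=5): c = 0.4500 + -0.8740i → escape time 3
(row=5, col=0): c = -1.1800 + -1.2200i → escape time 2
(row=5, col=1): c = -0.8540 + -1.2200i → escape time 3
(row=5, col=2): c = -0.5280 + -1.2200i → escape time 3
(row=5, col=3): c = -0.2020 + -1.2200i → escape time 3
(row=5, col=4): c = 0.1240 + -1.2200i → escape time 2
(row=5, col=5): c = 0.4500 + -1.2200i → escape time 2

Answer: 566666
666666
666666
456666
334653
233322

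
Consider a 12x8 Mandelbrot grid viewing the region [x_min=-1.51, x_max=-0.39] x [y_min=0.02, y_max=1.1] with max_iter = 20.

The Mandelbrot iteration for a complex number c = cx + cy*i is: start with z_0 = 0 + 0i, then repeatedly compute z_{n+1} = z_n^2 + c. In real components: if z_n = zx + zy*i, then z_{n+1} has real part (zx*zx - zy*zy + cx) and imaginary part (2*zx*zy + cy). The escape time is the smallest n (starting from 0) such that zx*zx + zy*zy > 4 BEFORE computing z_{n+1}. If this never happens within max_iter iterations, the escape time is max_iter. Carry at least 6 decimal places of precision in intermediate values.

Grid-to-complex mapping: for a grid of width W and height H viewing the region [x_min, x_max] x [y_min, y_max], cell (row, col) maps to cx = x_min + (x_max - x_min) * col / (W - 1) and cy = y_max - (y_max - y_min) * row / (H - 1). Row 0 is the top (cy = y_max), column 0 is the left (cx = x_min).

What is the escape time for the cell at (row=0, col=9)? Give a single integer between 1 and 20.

z_0 = 0 + 0i, c = -0.5936 + 1.1000i
Iter 1: z = -0.5936 + 1.1000i, |z|^2 = 1.5624
Iter 2: z = -1.4512 + -0.2060i, |z|^2 = 2.1485
Iter 3: z = 1.4700 + 1.6979i, |z|^2 = 5.0438
Escaped at iteration 3

Answer: 3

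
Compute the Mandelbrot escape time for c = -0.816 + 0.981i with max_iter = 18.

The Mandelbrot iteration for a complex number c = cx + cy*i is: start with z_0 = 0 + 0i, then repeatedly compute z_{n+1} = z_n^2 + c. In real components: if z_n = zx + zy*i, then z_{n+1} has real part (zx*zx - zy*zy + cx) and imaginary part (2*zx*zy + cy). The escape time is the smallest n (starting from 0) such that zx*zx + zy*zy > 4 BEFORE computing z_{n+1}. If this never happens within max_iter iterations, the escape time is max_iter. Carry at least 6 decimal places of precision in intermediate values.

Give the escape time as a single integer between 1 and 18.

z_0 = 0 + 0i, c = -0.8160 + 0.9810i
Iter 1: z = -0.8160 + 0.9810i, |z|^2 = 1.6282
Iter 2: z = -1.1125 + -0.6200i, |z|^2 = 1.6221
Iter 3: z = 0.0373 + 2.3605i, |z|^2 = 5.5733
Escaped at iteration 3

Answer: 3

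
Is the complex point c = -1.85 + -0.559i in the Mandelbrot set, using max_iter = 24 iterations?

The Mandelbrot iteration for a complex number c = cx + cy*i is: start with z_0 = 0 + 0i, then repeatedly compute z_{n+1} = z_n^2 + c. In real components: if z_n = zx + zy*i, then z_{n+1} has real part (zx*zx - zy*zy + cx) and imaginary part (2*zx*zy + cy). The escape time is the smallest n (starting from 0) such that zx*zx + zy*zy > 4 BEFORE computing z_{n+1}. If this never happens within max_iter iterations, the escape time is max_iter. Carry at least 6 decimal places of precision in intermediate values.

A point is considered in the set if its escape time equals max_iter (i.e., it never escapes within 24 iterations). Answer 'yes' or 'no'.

z_0 = 0 + 0i, c = -1.8500 + -0.5590i
Iter 1: z = -1.8500 + -0.5590i, |z|^2 = 3.7350
Iter 2: z = 1.2600 + 1.5093i, |z|^2 = 3.8656
Iter 3: z = -2.5403 + 3.2445i, |z|^2 = 16.9801
Escaped at iteration 3

Answer: no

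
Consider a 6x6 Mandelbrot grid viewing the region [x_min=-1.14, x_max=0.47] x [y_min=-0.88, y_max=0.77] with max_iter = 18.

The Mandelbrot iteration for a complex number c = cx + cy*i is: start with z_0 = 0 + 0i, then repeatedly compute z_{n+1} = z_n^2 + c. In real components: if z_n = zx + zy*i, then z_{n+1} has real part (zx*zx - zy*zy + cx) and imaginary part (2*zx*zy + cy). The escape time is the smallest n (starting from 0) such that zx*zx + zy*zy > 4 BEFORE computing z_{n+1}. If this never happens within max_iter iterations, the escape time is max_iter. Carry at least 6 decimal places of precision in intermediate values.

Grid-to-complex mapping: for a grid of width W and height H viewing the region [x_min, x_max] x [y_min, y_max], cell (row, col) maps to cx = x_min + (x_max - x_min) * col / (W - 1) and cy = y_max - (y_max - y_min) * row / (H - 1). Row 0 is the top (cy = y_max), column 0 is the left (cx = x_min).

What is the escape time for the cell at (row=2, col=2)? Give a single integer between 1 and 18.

Answer: 18

Derivation:
z_0 = 0 + 0i, c = -0.4960 + 0.1100i
Iter 1: z = -0.4960 + 0.1100i, |z|^2 = 0.2581
Iter 2: z = -0.2621 + 0.0009i, |z|^2 = 0.0687
Iter 3: z = -0.4273 + 0.1095i, |z|^2 = 0.1946
Iter 4: z = -0.3254 + 0.0164i, |z|^2 = 0.1062
Iter 5: z = -0.3904 + 0.0993i, |z|^2 = 0.1623
Iter 6: z = -0.3535 + 0.0324i, |z|^2 = 0.1260
Iter 7: z = -0.3721 + 0.0871i, |z|^2 = 0.1460
Iter 8: z = -0.3651 + 0.0452i, |z|^2 = 0.1354
Iter 9: z = -0.3647 + 0.0770i, |z|^2 = 0.1390
Iter 10: z = -0.3689 + 0.0538i, |z|^2 = 0.1390
Iter 11: z = -0.3628 + 0.0703i, |z|^2 = 0.1366
Iter 12: z = -0.3693 + 0.0590i, |z|^2 = 0.1399
Iter 13: z = -0.3631 + 0.0664i, |z|^2 = 0.1362
Iter 14: z = -0.3686 + 0.0618i, |z|^2 = 0.1397
Iter 15: z = -0.3640 + 0.0645i, |z|^2 = 0.1366
Iter 16: z = -0.3677 + 0.0631i, |z|^2 = 0.1392
Iter 17: z = -0.3648 + 0.0636i, |z|^2 = 0.1371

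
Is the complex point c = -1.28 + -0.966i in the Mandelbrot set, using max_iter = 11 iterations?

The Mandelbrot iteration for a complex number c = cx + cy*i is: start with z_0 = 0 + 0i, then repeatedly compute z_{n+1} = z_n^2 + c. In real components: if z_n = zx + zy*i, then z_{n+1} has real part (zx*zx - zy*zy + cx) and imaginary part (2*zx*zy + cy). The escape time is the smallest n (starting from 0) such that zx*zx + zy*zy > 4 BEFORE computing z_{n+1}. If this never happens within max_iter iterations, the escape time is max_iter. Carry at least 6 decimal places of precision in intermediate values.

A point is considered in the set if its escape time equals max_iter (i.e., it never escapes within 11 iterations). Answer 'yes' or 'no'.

Answer: no

Derivation:
z_0 = 0 + 0i, c = -1.2800 + -0.9660i
Iter 1: z = -1.2800 + -0.9660i, |z|^2 = 2.5716
Iter 2: z = -0.5748 + 1.5070i, |z|^2 = 2.6013
Iter 3: z = -3.2206 + -2.6983i, |z|^2 = 17.6528
Escaped at iteration 3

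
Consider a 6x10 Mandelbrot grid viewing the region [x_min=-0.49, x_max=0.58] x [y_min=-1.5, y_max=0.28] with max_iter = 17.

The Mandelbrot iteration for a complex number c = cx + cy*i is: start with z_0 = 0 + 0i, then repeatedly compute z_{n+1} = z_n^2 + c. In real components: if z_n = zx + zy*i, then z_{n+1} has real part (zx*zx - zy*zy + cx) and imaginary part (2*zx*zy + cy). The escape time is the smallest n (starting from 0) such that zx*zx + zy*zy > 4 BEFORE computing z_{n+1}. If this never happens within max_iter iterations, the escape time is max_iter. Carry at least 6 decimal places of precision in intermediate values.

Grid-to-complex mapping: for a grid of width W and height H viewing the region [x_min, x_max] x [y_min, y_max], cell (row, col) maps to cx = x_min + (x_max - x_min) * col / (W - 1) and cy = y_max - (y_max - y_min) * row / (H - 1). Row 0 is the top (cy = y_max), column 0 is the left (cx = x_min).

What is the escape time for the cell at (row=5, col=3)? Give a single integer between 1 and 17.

z_0 = 0 + 0i, c = 0.1520 + -0.7089i
Iter 1: z = 0.1520 + -0.7089i, |z|^2 = 0.5256
Iter 2: z = -0.3274 + -0.9244i, |z|^2 = 0.9617
Iter 3: z = -0.5953 + -0.1036i, |z|^2 = 0.3651
Iter 4: z = 0.4957 + -0.5856i, |z|^2 = 0.5886
Iter 5: z = 0.0548 + -1.2894i, |z|^2 = 1.6655
Iter 6: z = -1.5075 + -0.8501i, |z|^2 = 2.9953
Iter 7: z = 1.7020 + 1.8542i, |z|^2 = 6.3346
Escaped at iteration 7

Answer: 7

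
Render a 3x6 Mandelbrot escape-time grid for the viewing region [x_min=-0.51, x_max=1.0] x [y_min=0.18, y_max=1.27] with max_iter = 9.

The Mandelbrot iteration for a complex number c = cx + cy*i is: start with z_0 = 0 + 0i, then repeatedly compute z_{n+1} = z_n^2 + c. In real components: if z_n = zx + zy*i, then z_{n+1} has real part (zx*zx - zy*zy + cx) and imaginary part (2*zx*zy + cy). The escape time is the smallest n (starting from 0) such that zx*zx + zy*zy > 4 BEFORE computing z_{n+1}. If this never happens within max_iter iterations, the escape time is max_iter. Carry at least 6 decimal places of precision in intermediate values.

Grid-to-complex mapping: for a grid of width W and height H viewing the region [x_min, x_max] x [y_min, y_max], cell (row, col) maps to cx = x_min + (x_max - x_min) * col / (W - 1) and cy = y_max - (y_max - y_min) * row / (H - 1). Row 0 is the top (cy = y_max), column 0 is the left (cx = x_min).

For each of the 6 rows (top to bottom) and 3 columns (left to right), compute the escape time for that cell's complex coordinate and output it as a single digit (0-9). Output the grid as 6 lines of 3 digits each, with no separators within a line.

Answer: 322
432
552
992
992
992

Derivation:
(row=0, col=0): c = -0.5100 + 1.2700i → escape time 3
(row=0, col=1): c = 0.2450 + 1.2700i → escape time 2
(row=0, col=2): c = 1.0000 + 1.2700i → escape time 2
(row=1, col=0): c = -0.5100 + 1.0520i → escape time 4
(row=1, col=1): c = 0.2450 + 1.0520i → escape time 3
(row=1, col=2): c = 1.0000 + 1.0520i → escape time 2
(row=2, col=0): c = -0.5100 + 0.8340i → escape time 5
(row=2, col=1): c = 0.2450 + 0.8340i → escape time 5
(row=2, col=2): c = 1.0000 + 0.8340i → escape time 2
(row=3, col=0): c = -0.5100 + 0.6160i → escape time 9
(row=3, col=1): c = 0.2450 + 0.6160i → escape time 9
(row=3, col=2): c = 1.0000 + 0.6160i → escape time 2
(row=4, col=0): c = -0.5100 + 0.3980i → escape time 9
(row=4, col=1): c = 0.2450 + 0.3980i → escape time 9
(row=4, col=2): c = 1.0000 + 0.3980i → escape time 2
(row=5, col=0): c = -0.5100 + 0.1800i → escape time 9
(row=5, col=1): c = 0.2450 + 0.1800i → escape time 9
(row=5, col=2): c = 1.0000 + 0.1800i → escape time 2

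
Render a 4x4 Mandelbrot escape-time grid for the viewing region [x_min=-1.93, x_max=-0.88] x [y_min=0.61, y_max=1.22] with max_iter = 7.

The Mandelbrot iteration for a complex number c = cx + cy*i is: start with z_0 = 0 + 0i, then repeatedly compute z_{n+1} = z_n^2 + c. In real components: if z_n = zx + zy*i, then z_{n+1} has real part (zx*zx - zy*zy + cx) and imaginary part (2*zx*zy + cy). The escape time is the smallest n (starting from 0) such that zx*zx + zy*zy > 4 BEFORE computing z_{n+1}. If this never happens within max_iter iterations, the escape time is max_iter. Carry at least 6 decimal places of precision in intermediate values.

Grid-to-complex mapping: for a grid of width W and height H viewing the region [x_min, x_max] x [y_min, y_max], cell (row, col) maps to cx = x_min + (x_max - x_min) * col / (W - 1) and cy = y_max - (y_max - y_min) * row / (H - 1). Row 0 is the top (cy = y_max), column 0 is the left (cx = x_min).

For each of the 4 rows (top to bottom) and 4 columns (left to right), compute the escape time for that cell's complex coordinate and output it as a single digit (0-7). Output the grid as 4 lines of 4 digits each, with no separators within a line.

Answer: 1223
1233
1334
1335

Derivation:
(row=0, col=0): c = -1.9300 + 1.2200i → escape time 1
(row=0, col=1): c = -1.5800 + 1.2200i → escape time 2
(row=0, col=2): c = -1.2300 + 1.2200i → escape time 2
(row=0, col=3): c = -0.8800 + 1.2200i → escape time 3
(row=1, col=0): c = -1.9300 + 1.0167i → escape time 1
(row=1, col=1): c = -1.5800 + 1.0167i → escape time 2
(row=1, col=2): c = -1.2300 + 1.0167i → escape time 3
(row=1, col=3): c = -0.8800 + 1.0167i → escape time 3
(row=2, col=0): c = -1.9300 + 0.8133i → escape time 1
(row=2, col=1): c = -1.5800 + 0.8133i → escape time 3
(row=2, col=2): c = -1.2300 + 0.8133i → escape time 3
(row=2, col=3): c = -0.8800 + 0.8133i → escape time 4
(row=3, col=0): c = -1.9300 + 0.6100i → escape time 1
(row=3, col=1): c = -1.5800 + 0.6100i → escape time 3
(row=3, col=2): c = -1.2300 + 0.6100i → escape time 3
(row=3, col=3): c = -0.8800 + 0.6100i → escape time 5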